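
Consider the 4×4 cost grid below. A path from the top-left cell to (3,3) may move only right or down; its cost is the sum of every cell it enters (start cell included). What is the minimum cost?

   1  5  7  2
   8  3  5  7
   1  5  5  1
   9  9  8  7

Cheapest: (0,0) → (0,1) → (1,1) → (1,2) → (2,2) → (2,3) → (3,3)
  1 + 5 + 3 + 5 + 5 + 1 + 7 = 27
For comparison, the top-then-right route costs 30.

27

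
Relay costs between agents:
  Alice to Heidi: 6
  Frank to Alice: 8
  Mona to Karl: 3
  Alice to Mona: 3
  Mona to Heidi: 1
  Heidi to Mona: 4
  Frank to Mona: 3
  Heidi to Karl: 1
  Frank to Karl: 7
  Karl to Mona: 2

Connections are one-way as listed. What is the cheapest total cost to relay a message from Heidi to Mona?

3

Candidate routes:
Heidi→Karl→Mona: 1 + 2 = 3
Heidi→Mona: 4
The minimum is 3.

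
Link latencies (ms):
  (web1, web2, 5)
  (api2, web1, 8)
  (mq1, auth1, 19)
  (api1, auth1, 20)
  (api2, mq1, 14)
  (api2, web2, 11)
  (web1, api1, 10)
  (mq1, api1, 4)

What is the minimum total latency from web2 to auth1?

Comparing a few candidate routes:
web2→web1→api1→mq1→auth1: 5 + 10 + 4 + 19 = 38
web2→api2→mq1→auth1: 11 + 14 + 19 = 44
web2→web1→api1→auth1: 5 + 10 + 20 = 35
The minimum is 35 ms.

35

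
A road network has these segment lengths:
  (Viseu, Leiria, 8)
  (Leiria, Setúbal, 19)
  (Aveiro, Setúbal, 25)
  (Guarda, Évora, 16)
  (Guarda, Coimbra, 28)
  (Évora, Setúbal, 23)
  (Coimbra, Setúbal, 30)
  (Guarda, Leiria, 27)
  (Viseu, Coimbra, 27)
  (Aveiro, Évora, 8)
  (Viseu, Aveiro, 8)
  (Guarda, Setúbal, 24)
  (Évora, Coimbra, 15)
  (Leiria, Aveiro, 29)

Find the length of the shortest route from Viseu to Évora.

16

Checking several routes:
Viseu - Coimbra - Évora: 27 + 15 = 42
Viseu - Leiria - Guarda - Évora: 8 + 27 + 16 = 51
Viseu - Leiria - Setúbal - Évora: 8 + 19 + 23 = 50
Viseu - Aveiro - Évora: 8 + 8 = 16
Viseu - Leiria - Aveiro - Évora: 8 + 29 + 8 = 45
Shortest: 16.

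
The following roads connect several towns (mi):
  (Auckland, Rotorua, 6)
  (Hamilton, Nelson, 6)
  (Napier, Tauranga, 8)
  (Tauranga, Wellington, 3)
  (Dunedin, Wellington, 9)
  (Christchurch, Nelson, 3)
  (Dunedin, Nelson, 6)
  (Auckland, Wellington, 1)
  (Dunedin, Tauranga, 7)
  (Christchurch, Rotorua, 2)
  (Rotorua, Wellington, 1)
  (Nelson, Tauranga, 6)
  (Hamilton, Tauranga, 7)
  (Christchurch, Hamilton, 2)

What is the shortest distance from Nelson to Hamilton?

5

A few of the Nelson→Hamilton routes:
Nelson -> Christchurch -> Hamilton: 3 + 2 = 5
Nelson -> Hamilton: 6
Nelson -> Tauranga -> Hamilton: 6 + 7 = 13
Best route has total 5 mi.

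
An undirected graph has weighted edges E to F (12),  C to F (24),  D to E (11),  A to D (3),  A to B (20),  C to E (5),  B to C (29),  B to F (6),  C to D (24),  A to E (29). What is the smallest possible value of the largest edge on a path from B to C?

A few of the B→C routes:
B→A→D→C: max(20, 3, 24) = 24
B→A→D→E→C: max(20, 3, 11, 5) = 20
B→A→D→E→F→C: max(20, 3, 11, 12, 24) = 24
B→F→C: max(6, 24) = 24
B→F→E→D→C: max(6, 12, 11, 24) = 24
B→F→E→C: max(6, 12, 5) = 12
The minimum achievable maximum is 12.

12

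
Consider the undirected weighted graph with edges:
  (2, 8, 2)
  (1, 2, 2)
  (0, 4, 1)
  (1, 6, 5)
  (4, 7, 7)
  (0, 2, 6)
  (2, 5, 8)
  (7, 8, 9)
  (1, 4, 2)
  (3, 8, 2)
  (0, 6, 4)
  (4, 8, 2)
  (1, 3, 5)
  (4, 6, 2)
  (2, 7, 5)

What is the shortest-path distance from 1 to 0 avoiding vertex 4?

8

Paths from 1 to 0 avoiding 4:
1-3-8-7-2-0: 5 + 2 + 9 + 5 + 6 = 27
1-2-0: 2 + 6 = 8
1-6-0: 5 + 4 = 9
1-3-8-2-0: 5 + 2 + 2 + 6 = 15
The minimum is 8.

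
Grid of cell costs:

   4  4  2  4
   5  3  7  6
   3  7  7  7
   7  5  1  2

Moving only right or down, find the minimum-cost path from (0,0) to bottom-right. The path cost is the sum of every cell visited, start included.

Path (0,0) (0,1) (1,1) (2,1) (3,1) (3,2) (3,3): 4 + 4 + 3 + 7 + 5 + 1 + 2 = 26.
For comparison, the top-then-right route costs 29.

26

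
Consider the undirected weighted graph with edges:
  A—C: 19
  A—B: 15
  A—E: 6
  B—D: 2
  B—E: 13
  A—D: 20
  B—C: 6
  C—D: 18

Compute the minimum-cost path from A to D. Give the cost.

Some routes from A to D:
A - E - B - D: 6 + 13 + 2 = 21
A - B - D: 15 + 2 = 17
A - D: 20
A - C - B - D: 19 + 6 + 2 = 27
The minimum is 17.

17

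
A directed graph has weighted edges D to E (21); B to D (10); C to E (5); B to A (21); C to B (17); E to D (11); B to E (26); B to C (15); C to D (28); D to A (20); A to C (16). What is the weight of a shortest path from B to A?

21

Candidate routes:
B → C → E → D → A: 15 + 5 + 11 + 20 = 51
B → D → A: 10 + 20 = 30
B → E → D → A: 26 + 11 + 20 = 57
B → C → D → A: 15 + 28 + 20 = 63
B → A: 21
Shortest: 21.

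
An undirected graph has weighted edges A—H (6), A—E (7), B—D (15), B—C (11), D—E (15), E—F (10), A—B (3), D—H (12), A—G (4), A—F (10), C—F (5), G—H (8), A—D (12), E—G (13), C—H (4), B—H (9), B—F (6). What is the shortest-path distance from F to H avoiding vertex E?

A few of the F→H routes:
F -> B -> C -> H: 6 + 11 + 4 = 21
F -> B -> A -> H: 6 + 3 + 6 = 15
F -> B -> A -> G -> H: 6 + 3 + 4 + 8 = 21
F -> C -> H: 5 + 4 = 9
F -> B -> H: 6 + 9 = 15
F -> A -> H: 10 + 6 = 16
Shortest: 9.

9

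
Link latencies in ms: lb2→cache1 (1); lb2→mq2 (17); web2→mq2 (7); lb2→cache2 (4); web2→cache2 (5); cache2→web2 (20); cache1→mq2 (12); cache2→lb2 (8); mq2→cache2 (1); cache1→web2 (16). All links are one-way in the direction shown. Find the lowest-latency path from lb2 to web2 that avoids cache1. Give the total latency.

Candidate routes:
lb2→cache2→web2: 4 + 20 = 24
lb2→mq2→cache2→web2: 17 + 1 + 20 = 38
Shortest: 24 ms.

24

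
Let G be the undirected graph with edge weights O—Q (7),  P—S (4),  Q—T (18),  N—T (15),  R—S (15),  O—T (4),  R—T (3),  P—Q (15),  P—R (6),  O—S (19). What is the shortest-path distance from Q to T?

11

Some routes from Q to T:
Q-O-S-P-R-T: 7 + 19 + 4 + 6 + 3 = 39
Q-P-S-R-T: 15 + 4 + 15 + 3 = 37
Q-P-S-O-T: 15 + 4 + 19 + 4 = 42
Q-O-T: 7 + 4 = 11
Q-T: 18
Q-P-R-T: 15 + 6 + 3 = 24
The minimum is 11.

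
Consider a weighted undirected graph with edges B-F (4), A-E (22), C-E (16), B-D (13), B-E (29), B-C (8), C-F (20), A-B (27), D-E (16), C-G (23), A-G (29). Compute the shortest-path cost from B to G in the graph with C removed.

56

Paths from B to G avoiding C:
B - E - A - G: 29 + 22 + 29 = 80
B - D - E - A - G: 13 + 16 + 22 + 29 = 80
B - A - G: 27 + 29 = 56
The minimum is 56.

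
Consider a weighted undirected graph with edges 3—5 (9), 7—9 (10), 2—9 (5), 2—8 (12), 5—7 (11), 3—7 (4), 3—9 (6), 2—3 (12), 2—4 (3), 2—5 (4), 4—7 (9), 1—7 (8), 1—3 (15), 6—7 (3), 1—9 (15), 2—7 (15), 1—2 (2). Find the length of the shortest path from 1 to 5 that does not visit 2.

A few of the 1→5 routes:
1→7→3→5: 8 + 4 + 9 = 21
1→7→5: 8 + 11 = 19
1→3→7→5: 15 + 4 + 11 = 30
1→3→5: 15 + 9 = 24
Shortest: 19.

19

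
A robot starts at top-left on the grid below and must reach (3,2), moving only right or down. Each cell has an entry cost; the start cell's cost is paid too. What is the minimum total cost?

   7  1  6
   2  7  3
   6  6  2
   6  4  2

Path (0,0) (0,1) (0,2) (1,2) (2,2) (3,2): 7 + 1 + 6 + 3 + 2 + 2 = 21.

21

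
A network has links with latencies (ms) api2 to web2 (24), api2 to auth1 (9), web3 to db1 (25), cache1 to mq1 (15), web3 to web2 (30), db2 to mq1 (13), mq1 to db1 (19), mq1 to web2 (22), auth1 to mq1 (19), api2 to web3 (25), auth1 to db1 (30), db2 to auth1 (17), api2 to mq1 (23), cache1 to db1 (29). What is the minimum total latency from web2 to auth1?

33

Some routes from web2 to auth1:
web2 - api2 - auth1: 24 + 9 = 33
web2 - mq1 - auth1: 22 + 19 = 41
web2 - mq1 - api2 - auth1: 22 + 23 + 9 = 54
web2 - mq1 - db2 - auth1: 22 + 13 + 17 = 52
The minimum is 33 ms.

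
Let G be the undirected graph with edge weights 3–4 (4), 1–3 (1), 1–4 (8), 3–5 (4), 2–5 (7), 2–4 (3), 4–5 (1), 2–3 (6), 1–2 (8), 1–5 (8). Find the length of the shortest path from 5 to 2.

A few of the 5→2 routes:
5 → 3 → 2: 4 + 6 = 10
5 → 2: 7
5 → 4 → 2: 1 + 3 = 4
The minimum is 4.

4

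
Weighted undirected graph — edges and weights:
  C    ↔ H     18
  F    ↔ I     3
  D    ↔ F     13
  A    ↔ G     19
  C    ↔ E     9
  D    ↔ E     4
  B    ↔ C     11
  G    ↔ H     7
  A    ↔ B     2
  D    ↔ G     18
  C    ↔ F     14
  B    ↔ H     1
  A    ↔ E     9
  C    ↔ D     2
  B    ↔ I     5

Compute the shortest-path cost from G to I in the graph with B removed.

Comparing a few candidate routes:
G → H → C → D → F → I: 7 + 18 + 2 + 13 + 3 = 43
G → A → E → D → F → I: 19 + 9 + 4 + 13 + 3 = 48
G → D → F → I: 18 + 13 + 3 = 34
G → D → C → F → I: 18 + 2 + 14 + 3 = 37
G → H → C → F → I: 7 + 18 + 14 + 3 = 42
Shortest: 34.

34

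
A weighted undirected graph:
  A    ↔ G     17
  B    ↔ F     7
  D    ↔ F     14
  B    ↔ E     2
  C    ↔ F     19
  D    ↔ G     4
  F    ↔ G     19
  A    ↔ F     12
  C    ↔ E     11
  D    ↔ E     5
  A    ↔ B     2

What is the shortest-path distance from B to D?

Comparing a few candidate routes:
B → E → D: 2 + 5 = 7
B → A → G → D: 2 + 17 + 4 = 23
B → A → F → D: 2 + 12 + 14 = 28
B → F → D: 7 + 14 = 21
Best route has total 7.

7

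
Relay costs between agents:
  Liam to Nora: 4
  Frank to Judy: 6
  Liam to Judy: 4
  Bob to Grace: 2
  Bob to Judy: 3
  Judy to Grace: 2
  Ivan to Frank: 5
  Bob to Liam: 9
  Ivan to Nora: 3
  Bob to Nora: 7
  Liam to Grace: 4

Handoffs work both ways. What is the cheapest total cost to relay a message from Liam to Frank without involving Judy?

12

Candidate routes:
Liam - Bob - Nora - Ivan - Frank: 9 + 7 + 3 + 5 = 24
Liam - Grace - Bob - Nora - Ivan - Frank: 4 + 2 + 7 + 3 + 5 = 21
Liam - Nora - Ivan - Frank: 4 + 3 + 5 = 12
Shortest: 12.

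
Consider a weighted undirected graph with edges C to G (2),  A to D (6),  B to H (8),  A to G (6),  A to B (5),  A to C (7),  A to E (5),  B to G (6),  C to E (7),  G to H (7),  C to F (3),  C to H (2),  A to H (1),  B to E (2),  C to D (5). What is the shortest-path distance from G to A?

5

Comparing a few candidate routes:
G - C - H - A: 2 + 2 + 1 = 5
G - A: 6
G - H - A: 7 + 1 = 8
Shortest: 5.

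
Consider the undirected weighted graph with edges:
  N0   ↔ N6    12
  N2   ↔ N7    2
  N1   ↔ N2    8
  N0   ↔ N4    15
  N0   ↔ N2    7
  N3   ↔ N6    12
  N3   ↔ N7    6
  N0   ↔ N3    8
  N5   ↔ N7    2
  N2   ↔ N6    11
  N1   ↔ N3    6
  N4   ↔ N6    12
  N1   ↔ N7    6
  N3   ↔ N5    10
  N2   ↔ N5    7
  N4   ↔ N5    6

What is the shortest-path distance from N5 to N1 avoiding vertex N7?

15

Comparing a few candidate routes:
N5 → N2 → N0 → N3 → N1: 7 + 7 + 8 + 6 = 28
N5 → N3 → N1: 10 + 6 = 16
N5 → N2 → N1: 7 + 8 = 15
Shortest: 15.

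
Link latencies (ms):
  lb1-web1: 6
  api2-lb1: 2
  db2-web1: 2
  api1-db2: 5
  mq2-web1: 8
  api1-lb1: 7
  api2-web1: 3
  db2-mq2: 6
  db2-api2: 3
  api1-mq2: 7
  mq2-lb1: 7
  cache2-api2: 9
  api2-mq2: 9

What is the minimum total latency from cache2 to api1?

Comparing a few candidate routes:
cache2 → api2 → lb1 → api1: 9 + 2 + 7 = 18
cache2 → api2 → web1 → db2 → api1: 9 + 3 + 2 + 5 = 19
cache2 → api2 → db2 → api1: 9 + 3 + 5 = 17
The minimum is 17 ms.

17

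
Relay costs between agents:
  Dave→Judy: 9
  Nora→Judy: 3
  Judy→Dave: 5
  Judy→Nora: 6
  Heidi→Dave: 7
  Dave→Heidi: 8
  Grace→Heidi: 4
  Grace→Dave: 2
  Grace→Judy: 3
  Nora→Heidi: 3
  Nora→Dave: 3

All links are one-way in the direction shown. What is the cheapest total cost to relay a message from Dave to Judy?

Paths from Dave to Judy:
Dave -> Judy: 9
Best route has total 9.

9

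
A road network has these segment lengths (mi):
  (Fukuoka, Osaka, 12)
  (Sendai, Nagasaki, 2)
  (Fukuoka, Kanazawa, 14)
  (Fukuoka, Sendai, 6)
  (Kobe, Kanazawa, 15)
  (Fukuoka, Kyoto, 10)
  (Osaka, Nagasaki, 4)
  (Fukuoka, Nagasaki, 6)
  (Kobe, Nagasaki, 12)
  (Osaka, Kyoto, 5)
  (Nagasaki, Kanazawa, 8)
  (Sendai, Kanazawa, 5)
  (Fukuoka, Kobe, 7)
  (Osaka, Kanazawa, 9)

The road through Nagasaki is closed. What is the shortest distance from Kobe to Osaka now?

Checking several routes:
Kobe - Fukuoka - Osaka: 7 + 12 = 19
Kobe - Kanazawa - Osaka: 15 + 9 = 24
Kobe - Fukuoka - Kyoto - Osaka: 7 + 10 + 5 = 22
The minimum is 19 mi.

19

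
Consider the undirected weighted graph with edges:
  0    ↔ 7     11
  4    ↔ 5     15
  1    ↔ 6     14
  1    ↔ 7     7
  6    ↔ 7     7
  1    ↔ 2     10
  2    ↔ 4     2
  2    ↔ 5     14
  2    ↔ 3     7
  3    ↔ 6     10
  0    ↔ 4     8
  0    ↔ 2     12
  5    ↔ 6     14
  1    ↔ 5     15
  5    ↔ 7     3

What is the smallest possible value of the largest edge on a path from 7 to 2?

10

A few of the 7→2 routes:
7→6→3→2: max(7, 10, 7) = 10
7→1→2: max(7, 10) = 10
7→0→4→2: max(11, 8, 2) = 11
7→0→2: max(11, 12) = 12
7→6→5→2: max(7, 14, 14) = 14
7→6→1→2: max(7, 14, 10) = 14
Smallest bottleneck: 10.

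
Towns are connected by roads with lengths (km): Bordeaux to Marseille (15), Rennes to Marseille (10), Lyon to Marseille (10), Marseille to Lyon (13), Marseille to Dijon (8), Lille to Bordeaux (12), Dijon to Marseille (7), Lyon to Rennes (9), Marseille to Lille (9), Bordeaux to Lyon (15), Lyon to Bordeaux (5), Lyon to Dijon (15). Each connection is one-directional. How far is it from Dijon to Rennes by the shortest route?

29

Routes from Dijon to Rennes:
Dijon - Marseille - Lyon - Rennes: 7 + 13 + 9 = 29
Dijon - Marseille - Lille - Bordeaux - Lyon - Rennes: 7 + 9 + 12 + 15 + 9 = 52
The minimum is 29 km.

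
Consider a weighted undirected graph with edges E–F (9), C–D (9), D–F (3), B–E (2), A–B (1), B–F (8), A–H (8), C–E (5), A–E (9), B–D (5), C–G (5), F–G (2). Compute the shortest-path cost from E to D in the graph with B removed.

12

Candidate routes:
E-F-D: 9 + 3 = 12
E-C-D: 5 + 9 = 14
E-C-G-F-D: 5 + 5 + 2 + 3 = 15
E-F-G-C-D: 9 + 2 + 5 + 9 = 25
Shortest: 12.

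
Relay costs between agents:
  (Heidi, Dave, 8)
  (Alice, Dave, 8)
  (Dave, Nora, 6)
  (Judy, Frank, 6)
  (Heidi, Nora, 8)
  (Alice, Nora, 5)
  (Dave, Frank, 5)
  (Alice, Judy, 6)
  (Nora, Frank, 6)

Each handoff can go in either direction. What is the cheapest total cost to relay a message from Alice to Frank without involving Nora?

12

Routes from Alice to Frank avoiding Nora:
Alice -> Dave -> Frank: 8 + 5 = 13
Alice -> Judy -> Frank: 6 + 6 = 12
Best route has total 12.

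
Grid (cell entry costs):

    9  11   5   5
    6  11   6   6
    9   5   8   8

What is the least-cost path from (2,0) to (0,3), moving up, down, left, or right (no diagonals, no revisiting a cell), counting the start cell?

38

One optimal route is (2,0) (2,1) (2,2) (1,2) (0,2) (0,3).
Its cost is 9 + 5 + 8 + 6 + 5 + 5 = 38.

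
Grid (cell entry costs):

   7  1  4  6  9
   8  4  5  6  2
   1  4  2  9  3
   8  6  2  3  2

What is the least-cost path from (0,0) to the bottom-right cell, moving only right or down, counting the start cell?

Cheapest: (0,0)→(0,1)→(1,1)→(2,1)→(2,2)→(3,2)→(3,3)→(3,4)
  7 + 1 + 4 + 4 + 2 + 2 + 3 + 2 = 25

25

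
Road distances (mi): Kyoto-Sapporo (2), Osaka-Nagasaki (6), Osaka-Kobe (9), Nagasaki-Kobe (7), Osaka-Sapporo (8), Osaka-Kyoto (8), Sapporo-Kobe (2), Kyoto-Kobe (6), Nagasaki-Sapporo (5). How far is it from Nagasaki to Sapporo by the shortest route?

5

Comparing a few candidate routes:
Nagasaki - Sapporo: 5
Nagasaki - Kobe - Sapporo: 7 + 2 = 9
Nagasaki - Kobe - Kyoto - Sapporo: 7 + 6 + 2 = 15
Nagasaki - Osaka - Sapporo: 6 + 8 = 14
Shortest: 5 mi.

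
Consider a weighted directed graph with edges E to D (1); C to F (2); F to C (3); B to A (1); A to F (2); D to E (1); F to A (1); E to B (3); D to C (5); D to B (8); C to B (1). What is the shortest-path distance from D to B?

Candidate routes:
D → E → B: 1 + 3 = 4
D → B: 8
D → C → B: 5 + 1 = 6
Shortest: 4.

4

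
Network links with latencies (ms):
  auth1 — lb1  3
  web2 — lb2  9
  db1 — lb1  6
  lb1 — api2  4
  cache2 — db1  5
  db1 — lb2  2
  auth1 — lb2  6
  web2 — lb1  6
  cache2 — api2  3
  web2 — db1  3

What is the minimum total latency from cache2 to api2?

3

Candidate routes:
cache2 -> db1 -> web2 -> lb1 -> api2: 5 + 3 + 6 + 4 = 18
cache2 -> db1 -> lb2 -> auth1 -> lb1 -> api2: 5 + 2 + 6 + 3 + 4 = 20
cache2 -> db1 -> lb1 -> api2: 5 + 6 + 4 = 15
cache2 -> api2: 3
cache2 -> db1 -> lb2 -> web2 -> lb1 -> api2: 5 + 2 + 9 + 6 + 4 = 26
cache2 -> db1 -> web2 -> lb2 -> auth1 -> lb1 -> api2: 5 + 3 + 9 + 6 + 3 + 4 = 30
Best route has total 3 ms.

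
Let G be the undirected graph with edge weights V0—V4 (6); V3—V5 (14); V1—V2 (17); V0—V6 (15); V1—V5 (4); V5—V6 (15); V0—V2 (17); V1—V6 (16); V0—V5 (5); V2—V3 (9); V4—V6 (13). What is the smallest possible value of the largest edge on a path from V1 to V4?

Checking several routes:
V1 → V5 → V0 → V6 → V4: max(4, 5, 15, 13) = 15
V1 → V5 → V6 → V0 → V4: max(4, 15, 15, 6) = 15
V1 → V5 → V6 → V4: max(4, 15, 13) = 15
V1 → V5 → V0 → V4: max(4, 5, 6) = 6
V1 → V6 → V5 → V0 → V4: max(16, 15, 5, 6) = 16
The minimum achievable maximum is 6.

6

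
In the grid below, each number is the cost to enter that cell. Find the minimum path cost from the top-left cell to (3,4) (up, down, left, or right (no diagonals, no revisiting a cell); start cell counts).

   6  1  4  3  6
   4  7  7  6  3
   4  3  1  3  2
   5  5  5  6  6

One optimal route is (0,0)→(0,1)→(1,1)→(2,1)→(2,2)→(2,3)→(2,4)→(3,4).
Its cost is 6 + 1 + 7 + 3 + 1 + 3 + 2 + 6 = 29.

29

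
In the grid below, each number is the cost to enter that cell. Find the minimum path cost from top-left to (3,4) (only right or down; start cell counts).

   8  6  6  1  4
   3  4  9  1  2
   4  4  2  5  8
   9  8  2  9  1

Cheapest: r0c0 -> r0c1 -> r0c2 -> r0c3 -> r1c3 -> r1c4 -> r2c4 -> r3c4
  8 + 6 + 6 + 1 + 1 + 2 + 8 + 1 = 33

33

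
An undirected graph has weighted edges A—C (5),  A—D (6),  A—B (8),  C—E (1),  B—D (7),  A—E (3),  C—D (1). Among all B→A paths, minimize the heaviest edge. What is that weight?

7

Candidate routes:
B → A: max(8) = 8
B → D → C → A: max(7, 1, 5) = 7
B → D → C → E → A: max(7, 1, 1, 3) = 7
B → D → A: max(7, 6) = 7
The minimum achievable maximum is 7.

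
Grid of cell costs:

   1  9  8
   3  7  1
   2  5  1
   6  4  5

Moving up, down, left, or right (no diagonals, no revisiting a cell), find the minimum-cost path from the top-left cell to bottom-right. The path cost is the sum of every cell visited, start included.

17

Path r0c0 r1c0 r2c0 r2c1 r2c2 r3c2: 1 + 3 + 2 + 5 + 1 + 5 = 17.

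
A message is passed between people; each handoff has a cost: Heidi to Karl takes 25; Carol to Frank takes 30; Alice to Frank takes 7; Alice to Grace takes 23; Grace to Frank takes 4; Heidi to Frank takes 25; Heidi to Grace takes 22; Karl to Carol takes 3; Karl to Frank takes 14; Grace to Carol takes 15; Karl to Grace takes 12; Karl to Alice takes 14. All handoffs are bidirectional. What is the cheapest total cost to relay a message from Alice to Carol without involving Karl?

Some routes from Alice to Carol avoiding Karl:
Alice→Frank→Heidi→Grace→Carol: 7 + 25 + 22 + 15 = 69
Alice→Grace→Carol: 23 + 15 = 38
Alice→Frank→Grace→Carol: 7 + 4 + 15 = 26
Alice→Grace→Frank→Carol: 23 + 4 + 30 = 57
Alice→Frank→Carol: 7 + 30 = 37
Shortest: 26.

26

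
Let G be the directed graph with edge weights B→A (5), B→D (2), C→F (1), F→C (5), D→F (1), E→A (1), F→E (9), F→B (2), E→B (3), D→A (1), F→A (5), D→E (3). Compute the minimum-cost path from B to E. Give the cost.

5

Routes from B to E:
B - D - E: 2 + 3 = 5
B - D - F - E: 2 + 1 + 9 = 12
Best route has total 5.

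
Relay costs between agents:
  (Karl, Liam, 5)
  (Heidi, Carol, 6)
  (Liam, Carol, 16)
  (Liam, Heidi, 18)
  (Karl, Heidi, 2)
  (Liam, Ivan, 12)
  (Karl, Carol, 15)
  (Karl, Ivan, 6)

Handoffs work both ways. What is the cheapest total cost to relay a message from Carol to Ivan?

Comparing a few candidate routes:
Carol -> Karl -> Ivan: 15 + 6 = 21
Carol -> Liam -> Karl -> Ivan: 16 + 5 + 6 = 27
Carol -> Heidi -> Karl -> Liam -> Ivan: 6 + 2 + 5 + 12 = 25
Carol -> Heidi -> Karl -> Ivan: 6 + 2 + 6 = 14
The minimum is 14.

14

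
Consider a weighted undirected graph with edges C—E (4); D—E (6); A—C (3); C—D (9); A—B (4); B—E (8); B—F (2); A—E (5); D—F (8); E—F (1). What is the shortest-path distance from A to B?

Checking several routes:
A - E - F - B: 5 + 1 + 2 = 8
A - C - E - F - B: 3 + 4 + 1 + 2 = 10
A - B: 4
Shortest: 4.

4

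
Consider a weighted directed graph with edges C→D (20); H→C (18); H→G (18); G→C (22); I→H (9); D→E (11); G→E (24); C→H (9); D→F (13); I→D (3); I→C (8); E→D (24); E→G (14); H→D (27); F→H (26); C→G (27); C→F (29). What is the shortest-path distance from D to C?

Candidate routes:
D→E→G→C: 11 + 14 + 22 = 47
D→F→H→G→C: 13 + 26 + 18 + 22 = 79
D→F→H→C: 13 + 26 + 18 = 57
Shortest: 47.

47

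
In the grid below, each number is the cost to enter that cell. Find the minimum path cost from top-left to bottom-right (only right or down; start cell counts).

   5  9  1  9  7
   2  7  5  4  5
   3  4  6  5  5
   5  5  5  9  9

One optimal route is r0c0 → r1c0 → r2c0 → r2c1 → r2c2 → r2c3 → r2c4 → r3c4.
Its cost is 5 + 2 + 3 + 4 + 6 + 5 + 5 + 9 = 39.
For comparison, the top-then-right route costs 50.

39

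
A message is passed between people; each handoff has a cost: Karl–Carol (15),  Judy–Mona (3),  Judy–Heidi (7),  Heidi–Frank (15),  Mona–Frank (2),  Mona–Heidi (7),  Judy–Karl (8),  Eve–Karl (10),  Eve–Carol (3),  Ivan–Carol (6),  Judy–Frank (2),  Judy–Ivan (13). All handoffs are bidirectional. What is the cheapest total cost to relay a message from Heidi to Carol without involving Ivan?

28

Comparing a few candidate routes:
Heidi -> Mona -> Frank -> Judy -> Karl -> Eve -> Carol: 7 + 2 + 2 + 8 + 10 + 3 = 32
Heidi -> Judy -> Karl -> Carol: 7 + 8 + 15 = 30
Heidi -> Judy -> Karl -> Eve -> Carol: 7 + 8 + 10 + 3 = 28
Heidi -> Mona -> Judy -> Karl -> Eve -> Carol: 7 + 3 + 8 + 10 + 3 = 31
Shortest: 28.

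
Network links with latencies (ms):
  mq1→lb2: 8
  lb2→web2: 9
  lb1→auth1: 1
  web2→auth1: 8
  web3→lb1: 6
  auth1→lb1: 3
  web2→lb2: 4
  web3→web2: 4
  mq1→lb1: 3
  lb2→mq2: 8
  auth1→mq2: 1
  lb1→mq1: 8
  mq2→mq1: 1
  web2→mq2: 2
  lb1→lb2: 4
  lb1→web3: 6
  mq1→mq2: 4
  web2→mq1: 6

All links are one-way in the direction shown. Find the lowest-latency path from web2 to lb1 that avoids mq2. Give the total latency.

Paths from web2 to lb1 avoiding mq2:
web2 -> mq1 -> lb1: 6 + 3 = 9
web2 -> auth1 -> lb1: 8 + 3 = 11
Shortest: 9 ms.

9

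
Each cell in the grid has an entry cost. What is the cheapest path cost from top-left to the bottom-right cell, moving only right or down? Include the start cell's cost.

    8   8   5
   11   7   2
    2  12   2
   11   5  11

36

Path r0c0→r0c1→r0c2→r1c2→r2c2→r3c2: 8 + 8 + 5 + 2 + 2 + 11 = 36.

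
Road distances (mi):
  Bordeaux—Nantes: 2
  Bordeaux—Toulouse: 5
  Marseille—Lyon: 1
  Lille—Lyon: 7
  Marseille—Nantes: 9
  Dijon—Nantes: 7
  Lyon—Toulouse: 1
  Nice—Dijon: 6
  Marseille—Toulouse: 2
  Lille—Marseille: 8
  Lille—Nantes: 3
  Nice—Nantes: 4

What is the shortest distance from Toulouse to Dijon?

A few of the Toulouse→Dijon routes:
Toulouse → Lyon → Marseille → Nantes → Dijon: 1 + 1 + 9 + 7 = 18
Toulouse → Bordeaux → Nantes → Dijon: 5 + 2 + 7 = 14
Toulouse → Bordeaux → Nantes → Nice → Dijon: 5 + 2 + 4 + 6 = 17
The minimum is 14 mi.

14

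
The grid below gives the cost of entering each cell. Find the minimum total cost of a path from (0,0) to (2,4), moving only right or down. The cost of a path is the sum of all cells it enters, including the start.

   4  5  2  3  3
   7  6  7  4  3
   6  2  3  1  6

25

Best path: (0,0)→(0,1)→(0,2)→(0,3)→(1,3)→(2,3)→(2,4)
Cost: 4 + 5 + 2 + 3 + 4 + 1 + 6 = 25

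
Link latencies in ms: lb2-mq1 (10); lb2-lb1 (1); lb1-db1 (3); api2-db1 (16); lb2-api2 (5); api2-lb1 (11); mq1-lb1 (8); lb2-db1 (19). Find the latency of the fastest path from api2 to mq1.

14

A few of the api2→mq1 routes:
api2→lb1→lb2→mq1: 11 + 1 + 10 = 22
api2→db1→lb1→mq1: 16 + 3 + 8 = 27
api2→lb2→lb1→mq1: 5 + 1 + 8 = 14
api2→lb1→mq1: 11 + 8 = 19
api2→lb2→mq1: 5 + 10 = 15
Shortest: 14 ms.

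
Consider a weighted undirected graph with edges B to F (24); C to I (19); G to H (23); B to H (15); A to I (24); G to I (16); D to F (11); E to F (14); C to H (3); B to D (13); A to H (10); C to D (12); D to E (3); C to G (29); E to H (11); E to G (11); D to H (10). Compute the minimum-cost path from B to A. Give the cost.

25

Checking several routes:
B - D - E - H - A: 13 + 3 + 11 + 10 = 37
B - D - H - A: 13 + 10 + 10 = 33
B - D - C - H - A: 13 + 12 + 3 + 10 = 38
B - H - A: 15 + 10 = 25
The minimum is 25.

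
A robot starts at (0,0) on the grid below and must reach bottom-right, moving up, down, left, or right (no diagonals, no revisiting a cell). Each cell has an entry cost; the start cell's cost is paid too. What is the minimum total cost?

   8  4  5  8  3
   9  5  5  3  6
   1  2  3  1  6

29

Take r0c0 r0c1 r1c1 r2c1 r2c2 r2c3 r2c4 for a total of 8 + 4 + 5 + 2 + 3 + 1 + 6 = 29.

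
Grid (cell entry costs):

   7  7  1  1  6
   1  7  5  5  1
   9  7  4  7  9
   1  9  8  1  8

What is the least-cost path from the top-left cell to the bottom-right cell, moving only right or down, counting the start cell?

37

One optimal route is r0c0 r0c1 r0c2 r0c3 r1c3 r2c3 r3c3 r3c4.
Its cost is 7 + 7 + 1 + 1 + 5 + 7 + 1 + 8 = 37.
(Top row then right column would cost 40.)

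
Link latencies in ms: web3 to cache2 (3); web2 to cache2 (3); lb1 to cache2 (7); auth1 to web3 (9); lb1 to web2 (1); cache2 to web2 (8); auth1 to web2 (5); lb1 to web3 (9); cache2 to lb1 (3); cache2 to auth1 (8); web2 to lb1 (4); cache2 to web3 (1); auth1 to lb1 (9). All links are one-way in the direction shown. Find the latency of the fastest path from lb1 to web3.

5

Some routes from lb1 to web3:
lb1 -> web3: 9
lb1 -> cache2 -> web3: 7 + 1 = 8
lb1 -> web2 -> cache2 -> web3: 1 + 3 + 1 = 5
Shortest: 5 ms.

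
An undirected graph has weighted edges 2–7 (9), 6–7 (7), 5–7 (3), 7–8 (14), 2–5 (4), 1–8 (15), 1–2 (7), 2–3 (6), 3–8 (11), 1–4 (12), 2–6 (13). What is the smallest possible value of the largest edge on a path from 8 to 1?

Candidate routes:
8 → 7 → 5 → 2 → 1: max(14, 3, 4, 7) = 14
8 → 3 → 2 → 1: max(11, 6, 7) = 11
8 → 7 → 6 → 2 → 1: max(14, 7, 13, 7) = 14
8 → 7 → 2 → 1: max(14, 9, 7) = 14
8 → 1: max(15) = 15
Smallest bottleneck: 11.

11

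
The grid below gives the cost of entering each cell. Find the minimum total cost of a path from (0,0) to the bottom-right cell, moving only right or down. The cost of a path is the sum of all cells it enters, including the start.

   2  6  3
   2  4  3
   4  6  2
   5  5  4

17

Best path: [0,0]→[1,0]→[1,1]→[1,2]→[2,2]→[3,2]
Cost: 2 + 2 + 4 + 3 + 2 + 4 = 17
For comparison, the top-then-right route costs 20.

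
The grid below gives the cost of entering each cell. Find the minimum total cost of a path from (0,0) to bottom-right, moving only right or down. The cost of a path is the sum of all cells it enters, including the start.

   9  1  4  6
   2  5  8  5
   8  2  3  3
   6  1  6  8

31

Take [0,0] -> [0,1] -> [1,1] -> [2,1] -> [2,2] -> [2,3] -> [3,3] for a total of 9 + 1 + 5 + 2 + 3 + 3 + 8 = 31.
(Top row then right column would cost 36.)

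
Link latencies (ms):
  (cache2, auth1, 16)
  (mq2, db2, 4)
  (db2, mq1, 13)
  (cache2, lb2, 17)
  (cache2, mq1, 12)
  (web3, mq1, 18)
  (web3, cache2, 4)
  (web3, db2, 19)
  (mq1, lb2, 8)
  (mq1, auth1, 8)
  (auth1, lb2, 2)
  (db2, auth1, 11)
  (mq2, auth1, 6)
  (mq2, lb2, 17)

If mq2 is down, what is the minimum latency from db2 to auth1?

Comparing a few candidate routes:
db2 -> auth1: 11
db2 -> mq1 -> lb2 -> auth1: 13 + 8 + 2 = 23
db2 -> web3 -> cache2 -> auth1: 19 + 4 + 16 = 39
db2 -> mq1 -> cache2 -> auth1: 13 + 12 + 16 = 41
db2 -> mq1 -> auth1: 13 + 8 = 21
The minimum is 11 ms.

11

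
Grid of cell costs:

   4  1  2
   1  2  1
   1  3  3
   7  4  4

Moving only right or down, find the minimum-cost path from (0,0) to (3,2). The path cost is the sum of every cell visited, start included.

15

Take r0c0→r0c1→r0c2→r1c2→r2c2→r3c2 for a total of 4 + 1 + 2 + 1 + 3 + 4 = 15.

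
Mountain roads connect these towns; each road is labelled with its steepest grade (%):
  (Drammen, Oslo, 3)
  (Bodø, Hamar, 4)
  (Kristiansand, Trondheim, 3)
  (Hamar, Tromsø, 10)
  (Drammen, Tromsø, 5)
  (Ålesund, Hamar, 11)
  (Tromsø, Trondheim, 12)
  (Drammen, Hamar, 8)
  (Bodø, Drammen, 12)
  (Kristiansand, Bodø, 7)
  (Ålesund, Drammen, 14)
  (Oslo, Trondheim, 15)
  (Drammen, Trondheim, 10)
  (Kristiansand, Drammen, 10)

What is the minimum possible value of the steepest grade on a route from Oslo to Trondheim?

Some routes from Oslo to Trondheim:
Oslo-Drammen-Tromsø-Hamar-Bodø-Kristiansand-Trondheim: max(3, 5, 10, 4, 7, 3) = 10
Oslo-Drammen-Kristiansand-Bodø-Hamar-Tromsø-Trondheim: max(3, 10, 7, 4, 10, 12) = 12
Oslo-Drammen-Hamar-Bodø-Kristiansand-Trondheim: max(3, 8, 4, 7, 3) = 8
Oslo-Drammen-Kristiansand-Trondheim: max(3, 10, 3) = 10
Oslo-Drammen-Trondheim: max(3, 10) = 10
The minimum achievable maximum is 8%.

8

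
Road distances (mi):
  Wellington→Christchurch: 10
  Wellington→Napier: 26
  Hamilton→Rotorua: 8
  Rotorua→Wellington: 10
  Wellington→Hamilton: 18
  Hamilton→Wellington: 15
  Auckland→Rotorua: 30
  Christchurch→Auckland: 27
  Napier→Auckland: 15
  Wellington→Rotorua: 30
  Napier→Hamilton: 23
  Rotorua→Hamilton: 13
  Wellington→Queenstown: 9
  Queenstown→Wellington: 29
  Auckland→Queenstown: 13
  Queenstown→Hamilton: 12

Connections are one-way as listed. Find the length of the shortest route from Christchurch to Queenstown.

40

Routes from Christchurch to Queenstown:
Christchurch→Auckland→Rotorua→Hamilton→Wellington→Queenstown: 27 + 30 + 13 + 15 + 9 = 94
Christchurch→Auckland→Rotorua→Wellington→Queenstown: 27 + 30 + 10 + 9 = 76
Christchurch→Auckland→Queenstown: 27 + 13 = 40
Best route has total 40 mi.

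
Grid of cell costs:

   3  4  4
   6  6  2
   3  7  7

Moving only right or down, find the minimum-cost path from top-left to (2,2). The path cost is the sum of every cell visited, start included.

Best path: [0,0] → [0,1] → [0,2] → [1,2] → [2,2]
Cost: 3 + 4 + 4 + 2 + 7 = 20

20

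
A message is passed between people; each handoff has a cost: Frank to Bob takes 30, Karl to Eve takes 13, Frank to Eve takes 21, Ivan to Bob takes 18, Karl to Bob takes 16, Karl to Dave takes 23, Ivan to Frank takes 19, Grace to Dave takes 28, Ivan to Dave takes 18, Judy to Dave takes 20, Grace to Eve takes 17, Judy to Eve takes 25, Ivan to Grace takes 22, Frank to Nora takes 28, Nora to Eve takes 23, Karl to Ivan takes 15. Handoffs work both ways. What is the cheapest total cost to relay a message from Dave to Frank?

37

Checking several routes:
Dave -> Karl -> Eve -> Frank: 23 + 13 + 21 = 57
Dave -> Ivan -> Frank: 18 + 19 = 37
Dave -> Judy -> Eve -> Frank: 20 + 25 + 21 = 66
Dave -> Karl -> Ivan -> Frank: 23 + 15 + 19 = 57
Shortest: 37.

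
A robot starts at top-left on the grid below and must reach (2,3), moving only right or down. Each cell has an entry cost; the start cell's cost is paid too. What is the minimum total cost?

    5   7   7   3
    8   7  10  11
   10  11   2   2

Take r0c0 → r0c1 → r0c2 → r1c2 → r2c2 → r2c3 for a total of 5 + 7 + 7 + 10 + 2 + 2 = 33.
(Top row then right column would cost 35.)

33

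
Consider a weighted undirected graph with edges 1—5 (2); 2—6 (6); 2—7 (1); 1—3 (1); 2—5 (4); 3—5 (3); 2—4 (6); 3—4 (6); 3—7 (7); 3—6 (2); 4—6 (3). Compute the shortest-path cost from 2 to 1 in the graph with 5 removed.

9

Checking several routes:
2 → 7 → 3 → 1: 1 + 7 + 1 = 9
2 → 4 → 6 → 3 → 1: 6 + 3 + 2 + 1 = 12
2 → 6 → 3 → 1: 6 + 2 + 1 = 9
The minimum is 9.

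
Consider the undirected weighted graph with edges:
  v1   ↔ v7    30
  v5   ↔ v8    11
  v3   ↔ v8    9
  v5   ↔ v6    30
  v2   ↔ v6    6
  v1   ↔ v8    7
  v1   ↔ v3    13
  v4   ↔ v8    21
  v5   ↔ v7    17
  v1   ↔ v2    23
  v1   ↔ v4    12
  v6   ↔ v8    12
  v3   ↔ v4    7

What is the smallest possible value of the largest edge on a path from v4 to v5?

11

Some routes from v4 to v5:
v4 - v3 - v1 - v8 - v5: max(7, 13, 7, 11) = 13
v4 - v1 - v3 - v8 - v5: max(12, 13, 9, 11) = 13
v4 - v1 - v8 - v5: max(12, 7, 11) = 12
v4 - v3 - v8 - v5: max(7, 9, 11) = 11
v4 - v8 - v5: max(21, 11) = 21
The minimum achievable maximum is 11.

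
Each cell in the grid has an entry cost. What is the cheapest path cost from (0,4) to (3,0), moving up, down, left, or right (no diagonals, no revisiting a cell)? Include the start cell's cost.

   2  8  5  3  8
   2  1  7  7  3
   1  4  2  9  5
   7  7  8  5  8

Best path: (0,4) (0,3) (0,2) (1,2) (1,1) (1,0) (2,0) (3,0)
Cost: 8 + 3 + 5 + 7 + 1 + 2 + 1 + 7 = 34

34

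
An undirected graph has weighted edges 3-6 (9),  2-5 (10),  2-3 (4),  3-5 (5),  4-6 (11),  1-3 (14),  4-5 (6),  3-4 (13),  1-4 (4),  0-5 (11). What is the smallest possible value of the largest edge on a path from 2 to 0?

Some routes from 2 to 0:
2-5-0: max(10, 11) = 11
2-3-5-0: max(4, 5, 11) = 11
2-3-6-4-5-0: max(4, 9, 11, 6, 11) = 11
2-3-4-5-0: max(4, 13, 6, 11) = 13
Smallest bottleneck: 11.

11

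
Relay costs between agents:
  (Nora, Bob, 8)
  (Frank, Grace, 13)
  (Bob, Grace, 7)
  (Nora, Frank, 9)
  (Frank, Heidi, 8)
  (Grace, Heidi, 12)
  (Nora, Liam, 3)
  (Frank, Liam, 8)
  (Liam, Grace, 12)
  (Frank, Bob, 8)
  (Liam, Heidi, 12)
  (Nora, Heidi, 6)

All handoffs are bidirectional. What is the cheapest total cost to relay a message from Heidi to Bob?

A few of the Heidi→Bob routes:
Heidi→Nora→Bob: 6 + 8 = 14
Heidi→Liam→Nora→Bob: 12 + 3 + 8 = 23
Heidi→Grace→Bob: 12 + 7 = 19
Heidi→Frank→Bob: 8 + 8 = 16
Heidi→Nora→Frank→Bob: 6 + 9 + 8 = 23
Best route has total 14.

14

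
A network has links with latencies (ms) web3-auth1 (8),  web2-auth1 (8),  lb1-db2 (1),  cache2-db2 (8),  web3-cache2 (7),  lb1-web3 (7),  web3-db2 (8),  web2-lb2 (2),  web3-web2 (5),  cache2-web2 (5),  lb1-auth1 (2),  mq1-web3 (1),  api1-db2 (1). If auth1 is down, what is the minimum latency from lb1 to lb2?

Comparing a few candidate routes:
lb1→web3→web2→lb2: 7 + 5 + 2 = 14
lb1→db2→web3→web2→lb2: 1 + 8 + 5 + 2 = 16
lb1→db2→cache2→web2→lb2: 1 + 8 + 5 + 2 = 16
Best route has total 14 ms.

14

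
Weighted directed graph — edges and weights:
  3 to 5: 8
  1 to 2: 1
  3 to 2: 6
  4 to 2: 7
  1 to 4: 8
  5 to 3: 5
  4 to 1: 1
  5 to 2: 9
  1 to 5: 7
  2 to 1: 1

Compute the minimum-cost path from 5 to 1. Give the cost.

10

Candidate routes:
5 - 3 - 2 - 1: 5 + 6 + 1 = 12
5 - 2 - 1: 9 + 1 = 10
The minimum is 10.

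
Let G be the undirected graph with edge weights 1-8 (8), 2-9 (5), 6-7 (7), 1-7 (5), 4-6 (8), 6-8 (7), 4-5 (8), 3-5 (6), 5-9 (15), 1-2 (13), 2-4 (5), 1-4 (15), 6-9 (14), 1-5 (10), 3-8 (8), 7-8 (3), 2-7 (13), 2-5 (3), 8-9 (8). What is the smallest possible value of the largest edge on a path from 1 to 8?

Some routes from 1 to 8:
1→7→6→4→5→2→9→8: max(5, 7, 8, 8, 3, 5, 8) = 8
1→7→6→4→5→3→8: max(5, 7, 8, 8, 6, 8) = 8
1→7→6→8: max(5, 7, 7) = 7
1→7→6→4→2→5→3→8: max(5, 7, 8, 5, 3, 6, 8) = 8
1→7→8: max(5, 3) = 5
1→7→6→4→2→9→8: max(5, 7, 8, 5, 5, 8) = 8
The minimum achievable maximum is 5.

5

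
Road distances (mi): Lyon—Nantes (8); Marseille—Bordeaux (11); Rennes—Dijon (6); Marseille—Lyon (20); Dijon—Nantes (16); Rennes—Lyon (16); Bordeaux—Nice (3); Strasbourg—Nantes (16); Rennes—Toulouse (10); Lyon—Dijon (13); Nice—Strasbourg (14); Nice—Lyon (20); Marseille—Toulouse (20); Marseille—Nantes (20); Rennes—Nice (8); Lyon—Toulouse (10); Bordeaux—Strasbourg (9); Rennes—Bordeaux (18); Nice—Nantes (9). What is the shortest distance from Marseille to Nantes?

A few of the Marseille→Nantes routes:
Marseille→Toulouse→Lyon→Nantes: 20 + 10 + 8 = 38
Marseille→Bordeaux→Strasbourg→Nantes: 11 + 9 + 16 = 36
Marseille→Bordeaux→Nice→Lyon→Nantes: 11 + 3 + 20 + 8 = 42
Marseille→Nantes: 20
Marseille→Bordeaux→Nice→Nantes: 11 + 3 + 9 = 23
Marseille→Lyon→Nantes: 20 + 8 = 28
Shortest: 20 mi.

20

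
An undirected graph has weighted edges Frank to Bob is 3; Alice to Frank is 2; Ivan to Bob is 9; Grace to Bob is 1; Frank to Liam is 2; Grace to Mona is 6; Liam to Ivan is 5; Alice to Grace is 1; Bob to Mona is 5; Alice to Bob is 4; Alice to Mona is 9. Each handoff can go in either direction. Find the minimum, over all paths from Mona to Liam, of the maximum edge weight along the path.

Some routes from Mona to Liam:
Mona → Bob → Frank → Liam: max(5, 3, 2) = 5
Mona → Bob → Grace → Alice → Frank → Liam: max(5, 1, 1, 2, 2) = 5
Mona → Grace → Bob → Frank → Liam: max(6, 1, 3, 2) = 6
Mona → Grace → Alice → Frank → Liam: max(6, 1, 2, 2) = 6
Mona → Grace → Alice → Bob → Frank → Liam: max(6, 1, 4, 3, 2) = 6
Mona → Bob → Alice → Frank → Liam: max(5, 4, 2, 2) = 5
Best route has worst link 5.

5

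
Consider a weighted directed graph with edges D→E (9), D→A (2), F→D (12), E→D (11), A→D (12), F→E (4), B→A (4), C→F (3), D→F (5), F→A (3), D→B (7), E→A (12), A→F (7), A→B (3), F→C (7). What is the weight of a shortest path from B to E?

Paths from B to E:
B → A → D → F → E: 4 + 12 + 5 + 4 = 25
B → A → D → E: 4 + 12 + 9 = 25
B → A → F → D → E: 4 + 7 + 12 + 9 = 32
B → A → F → E: 4 + 7 + 4 = 15
Best route has total 15.

15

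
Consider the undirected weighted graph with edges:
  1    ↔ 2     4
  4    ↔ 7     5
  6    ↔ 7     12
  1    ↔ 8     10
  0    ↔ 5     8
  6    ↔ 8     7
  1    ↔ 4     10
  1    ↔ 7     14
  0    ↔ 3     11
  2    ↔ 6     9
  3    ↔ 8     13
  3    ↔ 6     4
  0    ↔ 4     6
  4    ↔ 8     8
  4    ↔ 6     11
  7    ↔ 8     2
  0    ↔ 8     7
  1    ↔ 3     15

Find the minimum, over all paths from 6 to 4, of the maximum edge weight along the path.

Comparing a few candidate routes:
6-8-0-4: max(7, 7, 6) = 7
6-8-4: max(7, 8) = 8
6-8-7-4: max(7, 2, 5) = 7
The minimum achievable maximum is 7.

7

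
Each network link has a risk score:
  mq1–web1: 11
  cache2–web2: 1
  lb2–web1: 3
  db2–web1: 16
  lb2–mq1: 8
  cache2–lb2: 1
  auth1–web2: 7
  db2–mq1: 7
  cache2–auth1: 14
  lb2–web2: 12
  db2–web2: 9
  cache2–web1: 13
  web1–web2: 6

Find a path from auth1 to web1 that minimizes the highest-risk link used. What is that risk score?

7

Some routes from auth1 to web1:
auth1 → web2 → cache2 → lb2 → web1: max(7, 1, 1, 3) = 7
auth1 → web2 → db2 → mq1 → lb2 → web1: max(7, 9, 7, 8, 3) = 9
auth1 → web2 → web1: max(7, 6) = 7
Smallest bottleneck: 7.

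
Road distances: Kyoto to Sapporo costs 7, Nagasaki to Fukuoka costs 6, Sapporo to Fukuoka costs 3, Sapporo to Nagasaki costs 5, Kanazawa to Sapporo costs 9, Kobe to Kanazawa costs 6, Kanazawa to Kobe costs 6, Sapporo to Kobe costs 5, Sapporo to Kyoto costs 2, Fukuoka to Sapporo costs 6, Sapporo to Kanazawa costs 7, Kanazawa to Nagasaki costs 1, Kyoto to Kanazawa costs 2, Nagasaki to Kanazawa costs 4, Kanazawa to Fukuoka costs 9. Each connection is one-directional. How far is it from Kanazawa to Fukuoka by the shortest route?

Routes from Kanazawa to Fukuoka:
Kanazawa -> Sapporo -> Nagasaki -> Fukuoka: 9 + 5 + 6 = 20
Kanazawa -> Sapporo -> Fukuoka: 9 + 3 = 12
Kanazawa -> Fukuoka: 9
Kanazawa -> Nagasaki -> Fukuoka: 1 + 6 = 7
Best route has total 7.

7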